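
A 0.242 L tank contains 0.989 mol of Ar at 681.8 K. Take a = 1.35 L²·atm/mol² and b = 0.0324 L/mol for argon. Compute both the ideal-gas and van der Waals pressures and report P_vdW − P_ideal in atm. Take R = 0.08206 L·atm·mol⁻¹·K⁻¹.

Ideal: P_ideal = nRT/V = (0.989)(0.08206)(681.8)/0.242 = 228.649 atm
vdW: P = nRT/(V − nb) − a n²/V² = 55.3331/0.209956 − 1.32046/0.0585640 = 263.546 − 22.5473 = 240.999 atm
ΔP = 240.999 − 228.649 = 12.35 atm

ΔP ≈ 12.35 atm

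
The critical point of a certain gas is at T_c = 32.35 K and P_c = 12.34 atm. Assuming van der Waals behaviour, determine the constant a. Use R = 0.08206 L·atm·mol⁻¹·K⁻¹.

From T_c = 8a/(27Rb) and P_c = a/(27b²): a = 27 R² T_c²/(64 P_c).
a = 27×(0.08206)²×(32.35)²/(64×12.34) = 190.27/789.76 = 0.2409 L²·atm/mol²

a ≈ 0.2409 L²·atm/mol²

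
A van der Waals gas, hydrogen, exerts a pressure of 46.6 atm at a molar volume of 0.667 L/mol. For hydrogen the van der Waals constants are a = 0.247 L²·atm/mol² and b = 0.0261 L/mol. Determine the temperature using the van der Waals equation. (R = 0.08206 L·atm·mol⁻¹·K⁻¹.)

T = (P + a/V_m²)(V_m − b)/R
P + a/V_m² = 46.6 + 0.247/(0.667)² = 47.155 atm
V_m − b = 0.667 − 0.0261 = 0.64090 L/mol
T = (47.155)(0.64090)/0.08206 = 368.3 K

T ≈ 368.3 K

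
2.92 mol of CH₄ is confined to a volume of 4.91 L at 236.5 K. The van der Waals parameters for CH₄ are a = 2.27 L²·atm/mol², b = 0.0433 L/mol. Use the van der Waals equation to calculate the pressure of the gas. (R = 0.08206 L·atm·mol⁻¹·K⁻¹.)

P ≈ 11.04 atm

P = nRT/(V − nb) − a n²/V²
nRT/(V − nb) = (2.92)(0.08206)(236.5)/(4.91 − 2.92×0.0433) = 56.669/4.7836 = 11.847 atm
a n²/V² = (2.27)(2.92)²/(4.91)² = 0.80284 atm
P = 11.847 − 0.80284 = 11.04 atm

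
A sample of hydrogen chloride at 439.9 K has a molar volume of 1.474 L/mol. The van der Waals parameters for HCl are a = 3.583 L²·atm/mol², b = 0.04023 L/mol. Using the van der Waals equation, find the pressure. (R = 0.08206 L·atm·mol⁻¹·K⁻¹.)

P = RT/(V_m − b) − a/V_m²
RT/(V_m − b) = (0.08206)(439.9)/(1.474 − 0.04023) = 36.098/1.4338 = 25.176 atm
a/V_m² = 3.583/(1.474)² = 1.6491 atm
P = 25.176 − 1.6491 = 23.53 atm

P ≈ 23.53 atm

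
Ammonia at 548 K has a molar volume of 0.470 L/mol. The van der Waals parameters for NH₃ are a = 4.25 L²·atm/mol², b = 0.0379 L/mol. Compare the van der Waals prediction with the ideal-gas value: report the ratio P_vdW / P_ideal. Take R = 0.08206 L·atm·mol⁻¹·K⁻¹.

Ideal: P_ideal = RT/V_m = (0.08206)(548)/0.470 = 95.6785 atm
vdW: P = RT/(V_m − b) − a/V_m² = 44.9689/0.432100 − 4.25/0.220900 = 104.071 − 19.2395 = 84.832 atm
Ratio = 84.832/95.6785 = 0.8866

P_vdW / P_ideal ≈ 0.8866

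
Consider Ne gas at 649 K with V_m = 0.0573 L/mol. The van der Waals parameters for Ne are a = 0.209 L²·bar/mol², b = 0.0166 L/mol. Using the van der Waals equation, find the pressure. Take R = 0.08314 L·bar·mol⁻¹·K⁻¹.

P ≈ 1262 bar

P = RT/(V_m − b) − a/V_m²
RT/(V_m − b) = (0.08314)(649)/(0.0573 − 0.0166) = 53.958/0.040700 = 1325.7 bar
a/V_m² = 0.209/(0.0573)² = 63.656 bar
P = 1325.7 − 63.656 = 1262 bar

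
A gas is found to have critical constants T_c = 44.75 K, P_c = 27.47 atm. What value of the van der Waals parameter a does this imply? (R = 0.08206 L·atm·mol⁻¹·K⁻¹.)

From T_c = 8a/(27Rb) and P_c = a/(27b²): a = 27 R² T_c²/(64 P_c).
a = 27×(0.08206)²×(44.75)²/(64×27.47) = 364.09/1758.1 = 0.2071 L²·atm/mol²

a ≈ 0.2071 L²·atm/mol²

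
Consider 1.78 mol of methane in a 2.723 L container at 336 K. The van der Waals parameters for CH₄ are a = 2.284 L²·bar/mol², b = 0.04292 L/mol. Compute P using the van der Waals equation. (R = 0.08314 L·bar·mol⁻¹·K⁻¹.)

P ≈ 17.81 bar

P = nRT/(V − nb) − a n²/V²
nRT/(V − nb) = (1.78)(0.08314)(336)/(2.723 − 1.78×0.04292) = 49.724/2.6466 = 18.788 bar
a n²/V² = (2.284)(1.78)²/(2.723)² = 0.97598 bar
P = 18.788 − 0.97598 = 17.81 bar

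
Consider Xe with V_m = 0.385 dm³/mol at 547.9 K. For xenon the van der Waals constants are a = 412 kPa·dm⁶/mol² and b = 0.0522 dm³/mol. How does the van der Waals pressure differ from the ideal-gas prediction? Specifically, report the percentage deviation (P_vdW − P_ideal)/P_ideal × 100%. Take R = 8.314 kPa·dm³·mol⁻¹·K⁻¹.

-7.81 %

Ideal: P_ideal = RT/V_m = (8.314)(547.9)/0.385 = 11831.8 kPa
vdW: P = RT/(V_m − b) − a/V_m² = 4555.24/0.332800 − 412/0.148225 = 13687.6 − 2779.56 = 10908.0 kPa
% deviation = (10908.0 − 11831.8)/11831.8 × 100% = -7.81%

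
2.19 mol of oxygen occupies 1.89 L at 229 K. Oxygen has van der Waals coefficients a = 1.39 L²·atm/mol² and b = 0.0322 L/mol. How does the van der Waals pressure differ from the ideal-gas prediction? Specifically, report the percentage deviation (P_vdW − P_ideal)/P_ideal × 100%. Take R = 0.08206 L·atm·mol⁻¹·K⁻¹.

-4.70 %

Ideal: P_ideal = nRT/V = (2.19)(0.08206)(229)/1.89 = 21.7746 atm
vdW: P = nRT/(V − nb) − a n²/V² = 41.1539/1.81948 − 6.66658/3.57210 = 22.6185 − 1.86629 = 20.7522 atm
% deviation = (20.7522 − 21.7746)/21.7746 × 100% = -4.70%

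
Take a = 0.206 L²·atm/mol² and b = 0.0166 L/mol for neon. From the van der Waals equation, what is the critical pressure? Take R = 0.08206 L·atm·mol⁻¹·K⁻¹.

P_c ≈ 27.69 atm

For a van der Waals gas, P_c = a/(27b²).
P_c = 0.206/(27×(0.0166)²) = 0.206/0.0074401 = 27.69 atm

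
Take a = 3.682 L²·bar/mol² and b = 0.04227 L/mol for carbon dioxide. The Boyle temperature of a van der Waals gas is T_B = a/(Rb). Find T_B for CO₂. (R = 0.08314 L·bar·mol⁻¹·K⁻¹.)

T_B ≈ 1048 K

For a van der Waals gas the second virial coefficient B₂ = b − a/(RT) vanishes at T_B = a/(Rb).
T_B = 3.682/(0.08314×0.04227) = 3.682/0.0035143 = 1048 K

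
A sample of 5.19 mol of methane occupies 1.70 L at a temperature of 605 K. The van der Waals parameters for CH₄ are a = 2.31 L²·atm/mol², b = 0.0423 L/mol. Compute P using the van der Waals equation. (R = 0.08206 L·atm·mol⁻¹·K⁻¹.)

P ≈ 152.5 atm

P = nRT/(V − nb) − a n²/V²
nRT/(V − nb) = (5.19)(0.08206)(605)/(1.70 − 5.19×0.0423) = 257.66/1.4805 = 174.04 atm
a n²/V² = (2.31)(5.19)²/(1.70)² = 21.530 atm
P = 174.04 − 21.530 = 152.5 atm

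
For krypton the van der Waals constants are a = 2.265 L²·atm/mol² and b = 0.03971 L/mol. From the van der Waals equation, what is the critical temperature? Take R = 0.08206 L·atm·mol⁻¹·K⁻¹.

T_c ≈ 206.0 K

For a van der Waals gas, T_c = 8a/(27Rb).
T_c = 8×2.265/(27×0.08206×0.03971) = 18.120/0.087982 = 206.0 K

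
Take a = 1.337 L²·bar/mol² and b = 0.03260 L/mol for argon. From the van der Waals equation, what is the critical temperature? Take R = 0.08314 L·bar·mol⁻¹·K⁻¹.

T_c ≈ 146.2 K

For a van der Waals gas, T_c = 8a/(27Rb).
T_c = 8×1.337/(27×0.08314×0.03260) = 10.696/0.073180 = 146.2 K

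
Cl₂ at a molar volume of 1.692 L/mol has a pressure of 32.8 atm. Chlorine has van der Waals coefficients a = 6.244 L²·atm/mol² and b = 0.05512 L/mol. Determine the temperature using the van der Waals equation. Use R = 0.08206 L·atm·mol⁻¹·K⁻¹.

T = (P + a/V_m²)(V_m − b)/R
P + a/V_m² = 32.8 + 6.244/(1.692)² = 34.981 atm
V_m − b = 1.692 − 0.05512 = 1.6369 L/mol
T = (34.981)(1.6369)/0.08206 = 697.8 K

T ≈ 697.8 K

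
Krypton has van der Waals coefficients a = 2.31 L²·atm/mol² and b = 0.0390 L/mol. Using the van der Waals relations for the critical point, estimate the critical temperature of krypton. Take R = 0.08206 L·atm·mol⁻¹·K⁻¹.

T_c ≈ 213.9 K

For a van der Waals gas, T_c = 8a/(27Rb).
T_c = 8×2.31/(27×0.08206×0.0390) = 18.480/0.086409 = 213.9 K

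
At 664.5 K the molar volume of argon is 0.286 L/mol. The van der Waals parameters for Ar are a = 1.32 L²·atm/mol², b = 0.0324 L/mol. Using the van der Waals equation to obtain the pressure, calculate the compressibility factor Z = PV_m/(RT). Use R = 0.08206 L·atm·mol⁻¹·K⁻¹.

Z ≈ 1.043

P = RT/(V_m − b) − a/V_m² = (0.08206)(664.5)/(0.286 − 0.0324) − 1.32/(0.286)²
  = 54.529/0.25360 − 16.138 = 215.02 − 16.138 = 198.88 atm
Z = PV_m/(RT) = (198.88)(0.286)/((0.08206)(664.5)) = 56.880/54.529 = 1.043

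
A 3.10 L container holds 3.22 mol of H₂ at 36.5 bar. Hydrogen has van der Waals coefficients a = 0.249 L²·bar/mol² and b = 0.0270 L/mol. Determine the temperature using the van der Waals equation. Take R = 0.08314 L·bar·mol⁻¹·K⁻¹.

T = (P + a n²/V²)(V − nb)/(nR)
P + a n²/V² = 36.5 + (0.249)(3.22)²/(3.10)² = 36.769 bar
V − nb = 3.10 − (3.22)(0.0270) = 3.0131 L
T = (36.769)(3.0131)/((3.22)(0.08314)) = 413.8 K

T ≈ 413.8 K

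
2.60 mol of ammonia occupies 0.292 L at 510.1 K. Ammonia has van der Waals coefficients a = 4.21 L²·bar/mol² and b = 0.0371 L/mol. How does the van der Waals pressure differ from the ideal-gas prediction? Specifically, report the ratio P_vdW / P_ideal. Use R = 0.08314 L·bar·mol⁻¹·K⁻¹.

P_vdW / P_ideal ≈ 0.6094

Ideal: P_ideal = nRT/V = (2.60)(0.08314)(510.1)/0.292 = 377.621 bar
vdW: P = nRT/(V − nb) − a n²/V² = 110.265/0.195540 − 28.4596/0.0852640 = 563.900 − 333.782 = 230.118 bar
Ratio = 230.118/377.621 = 0.6094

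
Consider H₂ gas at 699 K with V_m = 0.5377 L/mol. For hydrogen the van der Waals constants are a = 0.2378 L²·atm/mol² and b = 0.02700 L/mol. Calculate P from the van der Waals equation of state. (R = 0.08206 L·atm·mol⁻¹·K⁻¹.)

P = RT/(V_m − b) − a/V_m²
RT/(V_m − b) = (0.08206)(699)/(0.5377 − 0.02700) = 57.360/0.51070 = 112.32 atm
a/V_m² = 0.2378/(0.5377)² = 0.82249 atm
P = 112.32 − 0.82249 = 111.5 atm

P ≈ 111.5 atm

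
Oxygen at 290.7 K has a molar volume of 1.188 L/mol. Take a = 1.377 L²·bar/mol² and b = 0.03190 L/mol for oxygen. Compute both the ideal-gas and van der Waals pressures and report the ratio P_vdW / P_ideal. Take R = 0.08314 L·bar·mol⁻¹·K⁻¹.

Ideal: P_ideal = RT/V_m = (0.08314)(290.7)/1.188 = 20.3441 bar
vdW: P = RT/(V_m − b) − a/V_m² = 24.1688/1.15610 − 1.377/1.41134 = 20.9055 − 0.975669 = 19.9298 bar
Ratio = 19.9298/20.3441 = 0.9796

P_vdW / P_ideal ≈ 0.9796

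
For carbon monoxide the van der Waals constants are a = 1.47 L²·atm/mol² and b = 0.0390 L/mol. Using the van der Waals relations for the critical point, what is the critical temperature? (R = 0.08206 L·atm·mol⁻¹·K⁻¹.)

T_c ≈ 136.1 K

For a van der Waals gas, T_c = 8a/(27Rb).
T_c = 8×1.47/(27×0.08206×0.0390) = 11.760/0.086409 = 136.1 K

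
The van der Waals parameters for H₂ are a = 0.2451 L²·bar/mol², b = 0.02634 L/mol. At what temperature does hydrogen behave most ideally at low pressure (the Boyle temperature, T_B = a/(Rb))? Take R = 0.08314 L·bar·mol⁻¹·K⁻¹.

T_B ≈ 111.9 K

For a van der Waals gas the second virial coefficient B₂ = b − a/(RT) vanishes at T_B = a/(Rb).
T_B = 0.2451/(0.08314×0.02634) = 0.2451/0.0021899 = 111.9 K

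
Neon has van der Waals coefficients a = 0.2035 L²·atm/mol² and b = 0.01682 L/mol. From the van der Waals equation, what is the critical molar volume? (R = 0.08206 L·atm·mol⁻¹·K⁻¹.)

V_m,c ≈ 0.05046 L/mol

For a van der Waals gas, V_m,c = 3b.
V_m,c = 3×0.01682 = 0.05046 L/mol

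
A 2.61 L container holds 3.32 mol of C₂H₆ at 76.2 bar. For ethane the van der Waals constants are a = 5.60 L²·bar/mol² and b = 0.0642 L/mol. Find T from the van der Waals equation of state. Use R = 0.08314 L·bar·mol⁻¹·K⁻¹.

T = (P + a n²/V²)(V − nb)/(nR)
P + a n²/V² = 76.2 + (5.60)(3.32)²/(2.61)² = 85.261 bar
V − nb = 2.61 − (3.32)(0.0642) = 2.3969 L
T = (85.261)(2.3969)/((3.32)(0.08314)) = 740.4 K

T ≈ 740.4 K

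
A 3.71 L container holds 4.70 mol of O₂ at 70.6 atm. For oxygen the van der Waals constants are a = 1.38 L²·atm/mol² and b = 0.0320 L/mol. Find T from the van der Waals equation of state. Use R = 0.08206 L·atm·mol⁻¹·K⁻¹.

T = (P + a n²/V²)(V − nb)/(nR)
P + a n²/V² = 70.6 + (1.38)(4.70)²/(3.71)² = 72.815 atm
V − nb = 3.71 − (4.70)(0.0320) = 3.5596 L
T = (72.815)(3.5596)/((4.70)(0.08206)) = 672.0 K

T ≈ 672.0 K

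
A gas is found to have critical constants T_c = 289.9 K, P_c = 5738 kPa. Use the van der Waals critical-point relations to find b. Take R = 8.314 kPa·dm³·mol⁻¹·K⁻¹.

b ≈ 0.05251 dm³/mol

From T_c = 8a/(27Rb) and P_c = a/(27b²): b = R T_c/(8 P_c).
b = (8.314)(289.9)/(8×5738) = 2410.2/45904 = 0.05251 dm³/mol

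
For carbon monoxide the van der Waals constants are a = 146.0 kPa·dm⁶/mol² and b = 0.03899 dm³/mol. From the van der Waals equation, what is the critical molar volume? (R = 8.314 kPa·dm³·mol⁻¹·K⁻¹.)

V_m,c ≈ 0.1170 dm³/mol

For a van der Waals gas, V_m,c = 3b.
V_m,c = 3×0.03899 = 0.1170 dm³/mol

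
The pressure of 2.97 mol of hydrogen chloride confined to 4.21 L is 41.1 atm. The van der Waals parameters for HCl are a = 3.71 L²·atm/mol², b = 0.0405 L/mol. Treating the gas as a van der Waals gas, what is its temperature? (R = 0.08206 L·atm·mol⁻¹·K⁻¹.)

T = (P + a n²/V²)(V − nb)/(nR)
P + a n²/V² = 41.1 + (3.71)(2.97)²/(4.21)² = 42.946 atm
V − nb = 4.21 − (2.97)(0.0405) = 4.0897 L
T = (42.946)(4.0897)/((2.97)(0.08206)) = 720.7 K

T ≈ 720.7 K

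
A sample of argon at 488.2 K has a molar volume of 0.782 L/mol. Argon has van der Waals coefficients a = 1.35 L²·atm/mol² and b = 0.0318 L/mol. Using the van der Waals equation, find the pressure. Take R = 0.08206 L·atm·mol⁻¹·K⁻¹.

P = RT/(V_m − b) − a/V_m²
RT/(V_m − b) = (0.08206)(488.2)/(0.782 − 0.0318) = 40.062/0.75020 = 53.402 atm
a/V_m² = 1.35/(0.782)² = 2.2076 atm
P = 53.402 − 2.2076 = 51.19 atm

P ≈ 51.19 atm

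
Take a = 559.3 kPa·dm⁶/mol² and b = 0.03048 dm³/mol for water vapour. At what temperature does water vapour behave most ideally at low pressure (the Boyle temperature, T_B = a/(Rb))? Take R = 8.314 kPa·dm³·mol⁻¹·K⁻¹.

For a van der Waals gas the second virial coefficient B₂ = b − a/(RT) vanishes at T_B = a/(Rb).
T_B = 559.3/(8.314×0.03048) = 559.3/0.25341 = 2207 K

T_B ≈ 2207 K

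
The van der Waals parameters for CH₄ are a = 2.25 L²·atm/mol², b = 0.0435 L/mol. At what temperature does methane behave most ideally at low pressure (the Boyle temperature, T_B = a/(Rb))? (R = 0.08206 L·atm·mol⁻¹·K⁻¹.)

For a van der Waals gas the second virial coefficient B₂ = b − a/(RT) vanishes at T_B = a/(Rb).
T_B = 2.25/(0.08206×0.0435) = 2.25/0.0035696 = 630.3 K

T_B ≈ 630.3 K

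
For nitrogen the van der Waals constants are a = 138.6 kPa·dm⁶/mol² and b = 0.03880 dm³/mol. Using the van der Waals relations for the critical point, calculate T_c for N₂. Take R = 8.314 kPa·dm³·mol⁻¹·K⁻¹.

T_c ≈ 127.3 K

For a van der Waals gas, T_c = 8a/(27Rb).
T_c = 8×138.6/(27×8.314×0.03880) = 1108.8/8.7097 = 127.3 K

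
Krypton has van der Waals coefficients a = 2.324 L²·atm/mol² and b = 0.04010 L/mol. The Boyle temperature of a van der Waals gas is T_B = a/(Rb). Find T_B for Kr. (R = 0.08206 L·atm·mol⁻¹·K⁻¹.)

For a van der Waals gas the second virial coefficient B₂ = b − a/(RT) vanishes at T_B = a/(Rb).
T_B = 2.324/(0.08206×0.04010) = 2.324/0.0032906 = 706.3 K

T_B ≈ 706.3 K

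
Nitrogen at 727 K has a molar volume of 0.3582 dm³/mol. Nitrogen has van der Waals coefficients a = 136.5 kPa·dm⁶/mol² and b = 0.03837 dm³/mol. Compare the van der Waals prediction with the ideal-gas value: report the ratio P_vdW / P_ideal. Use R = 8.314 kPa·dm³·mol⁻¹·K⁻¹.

Ideal: P_ideal = RT/V_m = (8.314)(727)/0.3582 = 16874.0 kPa
vdW: P = RT/(V_m − b) − a/V_m² = 6044.28/0.319830 − 136.5/0.128307 = 18898.4 − 1063.85 = 17834.6 kPa
Ratio = 17834.6/16874.0 = 1.057

P_vdW / P_ideal ≈ 1.057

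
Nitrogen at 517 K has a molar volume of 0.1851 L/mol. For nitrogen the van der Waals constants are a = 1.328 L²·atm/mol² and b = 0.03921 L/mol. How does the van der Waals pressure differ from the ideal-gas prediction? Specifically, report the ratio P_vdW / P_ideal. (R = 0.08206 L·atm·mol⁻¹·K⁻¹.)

P_vdW / P_ideal ≈ 1.100

Ideal: P_ideal = RT/V_m = (0.08206)(517)/0.1851 = 229.201 atm
vdW: P = RT/(V_m − b) − a/V_m² = 42.4250/0.145890 − 1.328/0.0342620 = 290.801 − 38.7601 = 252.041 atm
Ratio = 252.041/229.201 = 1.100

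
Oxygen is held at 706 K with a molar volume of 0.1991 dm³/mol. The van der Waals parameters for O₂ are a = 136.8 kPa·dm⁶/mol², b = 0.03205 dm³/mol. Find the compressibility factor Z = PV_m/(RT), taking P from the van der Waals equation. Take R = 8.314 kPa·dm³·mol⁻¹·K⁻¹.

P = RT/(V_m − b) − a/V_m² = (8.314)(706)/(0.1991 − 0.03205) − 136.8/(0.1991)²
  = 5869.7/0.16705 − 3451.0 = 35137 − 3451.0 = 31686 kPa
Z = PV_m/(RT) = (31686)(0.1991)/((8.314)(706)) = 6308.7/5869.7 = 1.075

Z ≈ 1.075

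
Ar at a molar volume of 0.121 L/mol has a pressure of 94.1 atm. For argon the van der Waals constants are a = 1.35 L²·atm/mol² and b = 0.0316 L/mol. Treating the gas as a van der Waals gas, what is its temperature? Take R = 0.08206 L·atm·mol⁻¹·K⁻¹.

T = (P + a/V_m²)(V_m − b)/R
P + a/V_m² = 94.1 + 1.35/(0.121)² = 186.31 atm
V_m − b = 0.121 − 0.0316 = 0.089400 L/mol
T = (186.31)(0.089400)/0.08206 = 203.0 K

T ≈ 203.0 K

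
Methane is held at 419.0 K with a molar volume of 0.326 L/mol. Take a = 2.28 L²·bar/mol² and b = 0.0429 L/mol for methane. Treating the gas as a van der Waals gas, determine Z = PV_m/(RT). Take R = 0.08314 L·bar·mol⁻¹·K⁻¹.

P = RT/(V_m − b) − a/V_m² = (0.08314)(419.0)/(0.326 − 0.0429) − 2.28/(0.326)²
  = 34.836/0.28310 − 21.454 = 123.05 − 21.454 = 101.60 bar
Z = PV_m/(RT) = (101.60)(0.326)/((0.08314)(419.0)) = 33.122/34.836 = 0.9508

Z ≈ 0.9508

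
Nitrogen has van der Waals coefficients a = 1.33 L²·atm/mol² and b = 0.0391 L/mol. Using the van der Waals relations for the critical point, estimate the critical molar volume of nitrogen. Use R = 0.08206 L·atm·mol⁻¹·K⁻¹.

V_m,c ≈ 0.1173 L/mol

For a van der Waals gas, V_m,c = 3b.
V_m,c = 3×0.0391 = 0.1173 L/mol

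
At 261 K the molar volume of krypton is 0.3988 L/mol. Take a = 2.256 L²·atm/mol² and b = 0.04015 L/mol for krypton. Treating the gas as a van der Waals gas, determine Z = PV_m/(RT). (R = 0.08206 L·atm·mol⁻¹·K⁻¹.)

P = RT/(V_m − b) − a/V_m² = (0.08206)(261)/(0.3988 − 0.04015) − 2.256/(0.3988)²
  = 21.418/0.35865 − 14.185 = 59.718 − 14.185 = 45.533 atm
Z = PV_m/(RT) = (45.533)(0.3988)/((0.08206)(261)) = 18.159/21.418 = 0.8478

Z ≈ 0.8478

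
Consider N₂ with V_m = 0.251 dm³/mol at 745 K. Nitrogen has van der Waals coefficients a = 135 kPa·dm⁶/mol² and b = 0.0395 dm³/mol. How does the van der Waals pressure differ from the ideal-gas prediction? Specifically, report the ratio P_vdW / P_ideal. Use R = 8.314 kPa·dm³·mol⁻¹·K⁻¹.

P_vdW / P_ideal ≈ 1.100

Ideal: P_ideal = RT/V_m = (8.314)(745)/0.251 = 24677.0 kPa
vdW: P = RT/(V_m − b) − a/V_m² = 6193.93/0.211500 − 135/0.0630010 = 29285.7 − 2142.82 = 27142.9 kPa
Ratio = 27142.9/24677.0 = 1.100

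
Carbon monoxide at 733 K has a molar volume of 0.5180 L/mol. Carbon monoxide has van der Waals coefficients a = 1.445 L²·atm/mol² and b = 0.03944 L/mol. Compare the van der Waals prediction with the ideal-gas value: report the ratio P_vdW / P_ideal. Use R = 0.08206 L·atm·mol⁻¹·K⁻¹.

P_vdW / P_ideal ≈ 1.036

Ideal: P_ideal = RT/V_m = (0.08206)(733)/0.5180 = 116.120 atm
vdW: P = RT/(V_m − b) − a/V_m² = 60.1500/0.478560 − 1.445/0.268324 = 125.690 − 5.38528 = 120.305 atm
Ratio = 120.305/116.120 = 1.036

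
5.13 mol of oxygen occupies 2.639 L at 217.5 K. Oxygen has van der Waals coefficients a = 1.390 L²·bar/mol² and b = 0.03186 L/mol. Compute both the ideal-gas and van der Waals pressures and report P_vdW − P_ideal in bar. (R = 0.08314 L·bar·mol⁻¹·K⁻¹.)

ΔP ≈ -2.932 bar

Ideal: P_ideal = nRT/V = (5.13)(0.08314)(217.5)/2.639 = 35.1518 bar
vdW: P = nRT/(V − nb) − a n²/V² = 92.7655/2.47556 − 36.5805/6.96432 = 37.4725 − 5.25256 = 32.2199 bar
ΔP = 32.2199 − 35.1518 = -2.932 bar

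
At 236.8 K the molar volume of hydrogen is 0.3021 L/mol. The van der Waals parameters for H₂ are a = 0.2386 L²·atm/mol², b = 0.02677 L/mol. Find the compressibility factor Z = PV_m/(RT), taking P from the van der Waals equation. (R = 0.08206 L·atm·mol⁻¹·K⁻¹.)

P = RT/(V_m − b) − a/V_m² = (0.08206)(236.8)/(0.3021 − 0.02677) − 0.2386/(0.3021)²
  = 19.432/0.27533 − 2.6144 = 70.577 − 2.6144 = 67.963 atm
Z = PV_m/(RT) = (67.963)(0.3021)/((0.08206)(236.8)) = 20.532/19.432 = 1.057

Z ≈ 1.057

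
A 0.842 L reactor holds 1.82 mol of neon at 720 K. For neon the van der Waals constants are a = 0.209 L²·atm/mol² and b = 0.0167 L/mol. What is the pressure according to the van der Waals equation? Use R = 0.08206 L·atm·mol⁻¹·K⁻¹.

P ≈ 131.5 atm

P = nRT/(V − nb) − a n²/V²
nRT/(V − nb) = (1.82)(0.08206)(720)/(0.842 − 1.82×0.0167) = 107.53/0.81161 = 132.49 atm
a n²/V² = (0.209)(1.82)²/(0.842)² = 0.97648 atm
P = 132.49 − 0.97648 = 131.5 atm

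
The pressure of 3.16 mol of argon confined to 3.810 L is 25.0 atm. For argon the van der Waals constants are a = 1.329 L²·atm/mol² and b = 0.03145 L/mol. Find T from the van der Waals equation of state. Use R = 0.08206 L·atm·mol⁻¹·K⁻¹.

T = (P + a n²/V²)(V − nb)/(nR)
P + a n²/V² = 25.0 + (1.329)(3.16)²/(3.810)² = 25.914 atm
V − nb = 3.810 − (3.16)(0.03145) = 3.7106 L
T = (25.914)(3.7106)/((3.16)(0.08206)) = 370.8 K

T ≈ 370.8 K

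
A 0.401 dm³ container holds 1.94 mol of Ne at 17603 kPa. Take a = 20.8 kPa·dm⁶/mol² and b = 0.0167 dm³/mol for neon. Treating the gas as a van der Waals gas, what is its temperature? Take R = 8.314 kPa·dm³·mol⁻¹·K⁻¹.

T = (P + a n²/V²)(V − nb)/(nR)
P + a n²/V² = 17603 + (20.8)(1.94)²/(0.401)² = 18090 kPa
V − nb = 0.401 − (1.94)(0.0167) = 0.36860 dm³
T = (18090)(0.36860)/((1.94)(8.314)) = 413.4 K

T ≈ 413.4 K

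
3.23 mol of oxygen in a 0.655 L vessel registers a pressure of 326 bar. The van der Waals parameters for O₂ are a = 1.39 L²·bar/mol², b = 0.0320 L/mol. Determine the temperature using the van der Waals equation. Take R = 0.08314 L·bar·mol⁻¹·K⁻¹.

T = (P + a n²/V²)(V − nb)/(nR)
P + a n²/V² = 326 + (1.39)(3.23)²/(0.655)² = 359.80 bar
V − nb = 0.655 − (3.23)(0.0320) = 0.55164 L
T = (359.80)(0.55164)/((3.23)(0.08314)) = 739.1 K

T ≈ 739.1 K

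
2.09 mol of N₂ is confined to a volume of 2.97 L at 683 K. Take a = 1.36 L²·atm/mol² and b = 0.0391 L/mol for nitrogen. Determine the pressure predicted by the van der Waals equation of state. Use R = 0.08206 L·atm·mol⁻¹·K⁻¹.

P = nRT/(V − nb) − a n²/V²
nRT/(V − nb) = (2.09)(0.08206)(683)/(2.97 − 2.09×0.0391) = 117.14/2.8883 = 40.557 atm
a n²/V² = (1.36)(2.09)²/(2.97)² = 0.67347 atm
P = 40.557 − 0.67347 = 39.88 atm

P ≈ 39.88 atm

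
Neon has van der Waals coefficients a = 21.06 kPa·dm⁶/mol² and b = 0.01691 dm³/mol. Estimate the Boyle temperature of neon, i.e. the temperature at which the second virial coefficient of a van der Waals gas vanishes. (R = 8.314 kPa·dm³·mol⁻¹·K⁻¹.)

T_B ≈ 149.8 K

For a van der Waals gas the second virial coefficient B₂ = b − a/(RT) vanishes at T_B = a/(Rb).
T_B = 21.06/(8.314×0.01691) = 21.06/0.14059 = 149.8 K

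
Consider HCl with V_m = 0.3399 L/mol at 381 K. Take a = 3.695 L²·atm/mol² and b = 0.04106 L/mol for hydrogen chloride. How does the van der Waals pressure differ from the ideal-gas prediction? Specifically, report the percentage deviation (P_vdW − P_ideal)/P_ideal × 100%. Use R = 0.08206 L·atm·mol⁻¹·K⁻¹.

Ideal: P_ideal = RT/V_m = (0.08206)(381)/0.3399 = 91.9825 atm
vdW: P = RT/(V_m − b) − a/V_m² = 31.2649/0.298840 − 3.695/0.115532 = 104.621 − 31.9825 = 72.639 atm
% deviation = (72.639 − 91.9825)/91.9825 × 100% = -21.03%

-21.03 %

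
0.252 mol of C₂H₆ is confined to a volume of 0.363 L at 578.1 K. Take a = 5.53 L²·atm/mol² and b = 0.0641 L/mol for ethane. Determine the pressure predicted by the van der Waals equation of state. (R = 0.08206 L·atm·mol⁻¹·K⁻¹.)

P ≈ 31.80 atm

P = nRT/(V − nb) − a n²/V²
nRT/(V − nb) = (0.252)(0.08206)(578.1)/(0.363 − 0.252×0.0641) = 11.955/0.34685 = 34.467 atm
a n²/V² = (5.53)(0.252)²/(0.363)² = 2.6651 atm
P = 34.467 − 2.6651 = 31.80 atm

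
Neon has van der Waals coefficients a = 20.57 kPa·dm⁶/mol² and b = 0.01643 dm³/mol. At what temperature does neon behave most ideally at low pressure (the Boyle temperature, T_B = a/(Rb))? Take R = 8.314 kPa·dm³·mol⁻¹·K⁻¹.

T_B ≈ 150.6 K

For a van der Waals gas the second virial coefficient B₂ = b − a/(RT) vanishes at T_B = a/(Rb).
T_B = 20.57/(8.314×0.01643) = 20.57/0.13660 = 150.6 K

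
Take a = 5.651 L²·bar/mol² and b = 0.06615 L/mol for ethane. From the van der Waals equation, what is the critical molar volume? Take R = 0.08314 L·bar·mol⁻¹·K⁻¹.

For a van der Waals gas, V_m,c = 3b.
V_m,c = 3×0.06615 = 0.1985 L/mol

V_m,c ≈ 0.1985 L/mol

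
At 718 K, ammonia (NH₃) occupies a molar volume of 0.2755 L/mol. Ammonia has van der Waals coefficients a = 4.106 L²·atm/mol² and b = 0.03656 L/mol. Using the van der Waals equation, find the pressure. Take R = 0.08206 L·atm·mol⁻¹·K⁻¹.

P = RT/(V_m − b) − a/V_m²
RT/(V_m − b) = (0.08206)(718)/(0.2755 − 0.03656) = 58.919/0.23894 = 246.58 atm
a/V_m² = 4.106/(0.2755)² = 54.097 atm
P = 246.58 − 54.097 = 192.5 atm

P ≈ 192.5 atm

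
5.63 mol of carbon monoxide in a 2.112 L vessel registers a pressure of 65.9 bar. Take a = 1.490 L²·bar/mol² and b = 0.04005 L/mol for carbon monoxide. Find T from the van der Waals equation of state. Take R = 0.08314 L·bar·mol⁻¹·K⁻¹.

T ≈ 308.3 K

T = (P + a n²/V²)(V − nb)/(nR)
P + a n²/V² = 65.9 + (1.490)(5.63)²/(2.112)² = 76.488 bar
V − nb = 2.112 − (5.63)(0.04005) = 1.8865 L
T = (76.488)(1.8865)/((5.63)(0.08314)) = 308.3 K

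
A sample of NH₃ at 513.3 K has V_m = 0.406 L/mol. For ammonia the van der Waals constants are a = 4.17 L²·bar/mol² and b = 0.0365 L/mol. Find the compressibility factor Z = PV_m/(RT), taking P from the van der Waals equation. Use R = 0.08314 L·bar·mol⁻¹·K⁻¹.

P = RT/(V_m − b) − a/V_m² = (0.08314)(513.3)/(0.406 − 0.0365) − 4.17/(0.406)²
  = 42.676/0.36950 − 25.298 = 115.50 − 25.298 = 90.20 bar
Z = PV_m/(RT) = (90.20)(0.406)/((0.08314)(513.3)) = 36.621/42.676 = 0.8581

Z ≈ 0.8581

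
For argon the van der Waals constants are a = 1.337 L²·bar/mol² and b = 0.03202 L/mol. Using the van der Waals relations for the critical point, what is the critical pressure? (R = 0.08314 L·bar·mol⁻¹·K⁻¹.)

For a van der Waals gas, P_c = a/(27b²).
P_c = 1.337/(27×(0.03202)²) = 1.337/0.027683 = 48.30 bar

P_c ≈ 48.30 bar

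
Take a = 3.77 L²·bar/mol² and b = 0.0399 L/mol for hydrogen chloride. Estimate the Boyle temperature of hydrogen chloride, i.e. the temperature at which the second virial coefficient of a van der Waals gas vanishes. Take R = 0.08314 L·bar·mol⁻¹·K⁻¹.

T_B ≈ 1136 K

For a van der Waals gas the second virial coefficient B₂ = b − a/(RT) vanishes at T_B = a/(Rb).
T_B = 3.77/(0.08314×0.0399) = 3.77/0.0033173 = 1136 K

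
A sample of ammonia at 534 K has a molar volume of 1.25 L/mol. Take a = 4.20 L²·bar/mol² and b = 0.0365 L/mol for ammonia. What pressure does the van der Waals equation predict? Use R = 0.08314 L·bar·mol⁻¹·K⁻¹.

P = RT/(V_m − b) − a/V_m²
RT/(V_m − b) = (0.08314)(534)/(1.25 − 0.0365) = 44.397/1.2135 = 36.586 bar
a/V_m² = 4.20/(1.25)² = 2.6880 bar
P = 36.586 − 2.6880 = 33.90 bar

P ≈ 33.90 bar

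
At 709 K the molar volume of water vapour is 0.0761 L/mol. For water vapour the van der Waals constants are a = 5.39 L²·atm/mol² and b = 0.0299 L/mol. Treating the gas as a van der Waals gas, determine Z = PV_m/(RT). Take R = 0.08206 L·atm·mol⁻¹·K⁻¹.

Z ≈ 0.4298

P = RT/(V_m − b) − a/V_m² = (0.08206)(709)/(0.0761 − 0.0299) − 5.39/(0.0761)²
  = 58.181/0.046200 − 930.72 = 1259.3 − 930.72 = 328.6 atm
Z = PV_m/(RT) = (328.6)(0.0761)/((0.08206)(709)) = 25.006/58.181 = 0.4298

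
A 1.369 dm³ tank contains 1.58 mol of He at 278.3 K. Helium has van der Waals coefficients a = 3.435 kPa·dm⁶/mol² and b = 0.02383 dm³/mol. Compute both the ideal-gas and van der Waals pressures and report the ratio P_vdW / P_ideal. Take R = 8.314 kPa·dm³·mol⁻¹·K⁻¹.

P_vdW / P_ideal ≈ 1.027

Ideal: P_ideal = nRT/V = (1.58)(8.314)(278.3)/1.369 = 2670.40 kPa
vdW: P = nRT/(V − nb) − a n²/V² = 3655.78/1.33135 − 8.57513/1.87416 = 2745.92 − 4.57545 = 2741.34 kPa
Ratio = 2741.34/2670.40 = 1.027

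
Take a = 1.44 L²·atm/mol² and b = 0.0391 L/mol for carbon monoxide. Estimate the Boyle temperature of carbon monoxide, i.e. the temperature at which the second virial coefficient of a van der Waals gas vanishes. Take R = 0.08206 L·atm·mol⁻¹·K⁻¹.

For a van der Waals gas the second virial coefficient B₂ = b − a/(RT) vanishes at T_B = a/(Rb).
T_B = 1.44/(0.08206×0.0391) = 1.44/0.0032085 = 448.8 K

T_B ≈ 448.8 K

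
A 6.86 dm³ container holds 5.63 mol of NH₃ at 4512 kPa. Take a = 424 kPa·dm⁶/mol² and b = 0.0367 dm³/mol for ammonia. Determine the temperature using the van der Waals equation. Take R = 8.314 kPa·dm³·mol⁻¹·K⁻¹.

T = (P + a n²/V²)(V − nb)/(nR)
P + a n²/V² = 4512 + (424)(5.63)²/(6.86)² = 4797.6 kPa
V − nb = 6.86 − (5.63)(0.0367) = 6.6534 dm³
T = (4797.6)(6.6534)/((5.63)(8.314)) = 681.9 K

T ≈ 681.9 K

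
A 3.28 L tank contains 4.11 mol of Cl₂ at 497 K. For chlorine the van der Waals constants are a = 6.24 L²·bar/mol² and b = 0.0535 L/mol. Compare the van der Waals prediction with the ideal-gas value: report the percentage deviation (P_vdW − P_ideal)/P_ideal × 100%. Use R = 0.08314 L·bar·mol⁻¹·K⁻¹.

Ideal: P_ideal = nRT/V = (4.11)(0.08314)(497)/3.28 = 51.7767 bar
vdW: P = nRT/(V − nb) − a n²/V² = 169.828/3.06012 − 105.407/10.7584 = 55.4972 − 9.79765 = 45.6996 bar
% deviation = (45.6996 − 51.7767)/51.7767 × 100% = -11.74%

-11.74 %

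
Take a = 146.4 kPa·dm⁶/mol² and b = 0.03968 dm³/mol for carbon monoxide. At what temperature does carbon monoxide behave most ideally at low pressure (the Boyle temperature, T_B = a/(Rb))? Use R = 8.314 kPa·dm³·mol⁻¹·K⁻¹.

T_B ≈ 443.8 K

For a van der Waals gas the second virial coefficient B₂ = b − a/(RT) vanishes at T_B = a/(Rb).
T_B = 146.4/(8.314×0.03968) = 146.4/0.32990 = 443.8 K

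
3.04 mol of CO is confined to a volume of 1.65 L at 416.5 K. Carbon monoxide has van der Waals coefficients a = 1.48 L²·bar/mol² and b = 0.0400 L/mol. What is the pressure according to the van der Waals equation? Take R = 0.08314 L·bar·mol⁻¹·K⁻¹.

P = nRT/(V − nb) − a n²/V²
nRT/(V − nb) = (3.04)(0.08314)(416.5)/(1.65 − 3.04×0.0400) = 105.27/1.5284 = 68.876 bar
a n²/V² = (1.48)(3.04)²/(1.65)² = 5.0239 bar
P = 68.876 − 5.0239 = 63.85 bar

P ≈ 63.85 bar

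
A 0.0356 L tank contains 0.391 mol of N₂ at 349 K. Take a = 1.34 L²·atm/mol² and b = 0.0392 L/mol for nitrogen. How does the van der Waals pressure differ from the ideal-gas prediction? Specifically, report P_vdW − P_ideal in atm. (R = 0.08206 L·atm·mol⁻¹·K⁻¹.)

Ideal: P_ideal = nRT/V = (0.391)(0.08206)(349)/0.0356 = 314.546 atm
vdW: P = nRT/(V − nb) − a n²/V² = 11.1978/0.0202728 − 0.204861/0.00126736 = 552.356 − 161.644 = 390.712 atm
ΔP = 390.712 − 314.546 = 76.17 atm

ΔP ≈ 76.17 atm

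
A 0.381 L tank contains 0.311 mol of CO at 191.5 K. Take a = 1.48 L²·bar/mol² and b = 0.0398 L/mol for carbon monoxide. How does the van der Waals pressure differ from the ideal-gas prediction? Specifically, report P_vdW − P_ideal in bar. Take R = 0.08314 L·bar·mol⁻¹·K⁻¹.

ΔP ≈ -0.550 bar

Ideal: P_ideal = nRT/V = (0.311)(0.08314)(191.5)/0.381 = 12.9961 bar
vdW: P = nRT/(V − nb) − a n²/V² = 4.95153/0.368622 − 0.143147/0.145161 = 13.4325 − 0.986126 = 12.4464 bar
ΔP = 12.4464 − 12.9961 = -0.550 bar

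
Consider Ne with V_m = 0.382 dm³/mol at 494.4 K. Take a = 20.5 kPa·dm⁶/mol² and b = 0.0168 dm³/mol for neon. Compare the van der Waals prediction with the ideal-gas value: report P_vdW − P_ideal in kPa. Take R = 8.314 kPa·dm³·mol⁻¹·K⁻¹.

Ideal: P_ideal = RT/V_m = (8.314)(494.4)/0.382 = 10760.3 kPa
vdW: P = RT/(V_m − b) − a/V_m² = 4110.44/0.365200 − 20.5/0.145924 = 11255.3 − 140.484 = 11114.8 kPa
ΔP = 11114.8 − 10760.3 = 355 kPa

ΔP ≈ 355 kPa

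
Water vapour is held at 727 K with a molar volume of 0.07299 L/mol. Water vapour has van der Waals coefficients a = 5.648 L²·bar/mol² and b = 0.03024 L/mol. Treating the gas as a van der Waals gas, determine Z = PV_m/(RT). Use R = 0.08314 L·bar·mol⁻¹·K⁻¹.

P = RT/(V_m − b) − a/V_m² = (0.08314)(727)/(0.07299 − 0.03024) − 5.648/(0.07299)²
  = 60.443/0.042750 − 1060.2 = 1413.9 − 1060.2 = 353.7 bar
Z = PV_m/(RT) = (353.7)(0.07299)/((0.08314)(727)) = 25.817/60.443 = 0.4271

Z ≈ 0.4271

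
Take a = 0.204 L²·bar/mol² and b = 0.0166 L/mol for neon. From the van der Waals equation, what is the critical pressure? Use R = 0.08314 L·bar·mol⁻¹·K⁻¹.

For a van der Waals gas, P_c = a/(27b²).
P_c = 0.204/(27×(0.0166)²) = 0.204/0.0074401 = 27.42 bar

P_c ≈ 27.42 bar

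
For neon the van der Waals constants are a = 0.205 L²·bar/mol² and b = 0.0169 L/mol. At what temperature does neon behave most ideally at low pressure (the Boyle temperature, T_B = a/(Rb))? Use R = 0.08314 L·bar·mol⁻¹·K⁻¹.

For a van der Waals gas the second virial coefficient B₂ = b − a/(RT) vanishes at T_B = a/(Rb).
T_B = 0.205/(0.08314×0.0169) = 0.205/0.0014051 = 145.9 K

T_B ≈ 145.9 K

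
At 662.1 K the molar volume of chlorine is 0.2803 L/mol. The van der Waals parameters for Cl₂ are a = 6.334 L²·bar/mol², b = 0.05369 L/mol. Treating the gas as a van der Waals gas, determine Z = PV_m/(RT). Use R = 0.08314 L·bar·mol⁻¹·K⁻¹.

Z ≈ 0.8264

P = RT/(V_m − b) − a/V_m² = (0.08314)(662.1)/(0.2803 − 0.05369) − 6.334/(0.2803)²
  = 55.047/0.22661 − 80.618 = 242.92 − 80.618 = 162.30 bar
Z = PV_m/(RT) = (162.30)(0.2803)/((0.08314)(662.1)) = 45.493/55.047 = 0.8264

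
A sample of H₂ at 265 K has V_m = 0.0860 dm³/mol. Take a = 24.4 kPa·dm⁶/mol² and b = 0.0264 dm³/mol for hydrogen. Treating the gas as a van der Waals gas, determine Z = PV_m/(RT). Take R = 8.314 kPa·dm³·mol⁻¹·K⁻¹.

Z ≈ 1.314

P = RT/(V_m − b) − a/V_m² = (8.314)(265)/(0.0860 − 0.0264) − 24.4/(0.0860)²
  = 2203.2/0.059600 − 3299.1 = 36966 − 3299.1 = 33667 kPa
Z = PV_m/(RT) = (33667)(0.0860)/((8.314)(265)) = 2895.4/2203.2 = 1.314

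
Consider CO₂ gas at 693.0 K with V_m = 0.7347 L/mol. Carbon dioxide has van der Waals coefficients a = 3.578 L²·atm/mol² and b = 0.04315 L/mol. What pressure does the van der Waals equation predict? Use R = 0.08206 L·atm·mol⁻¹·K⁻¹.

P ≈ 75.60 atm

P = RT/(V_m − b) − a/V_m²
RT/(V_m − b) = (0.08206)(693.0)/(0.7347 − 0.04315) = 56.868/0.69155 = 82.233 atm
a/V_m² = 3.578/(0.7347)² = 6.6286 atm
P = 82.233 − 6.6286 = 75.60 atm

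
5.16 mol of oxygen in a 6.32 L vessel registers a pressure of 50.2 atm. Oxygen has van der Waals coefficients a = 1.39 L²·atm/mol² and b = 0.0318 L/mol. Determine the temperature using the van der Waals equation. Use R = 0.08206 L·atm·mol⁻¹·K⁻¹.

T = (P + a n²/V²)(V − nb)/(nR)
P + a n²/V² = 50.2 + (1.39)(5.16)²/(6.32)² = 51.127 atm
V − nb = 6.32 − (5.16)(0.0318) = 6.1559 L
T = (51.127)(6.1559)/((5.16)(0.08206)) = 743.3 K

T ≈ 743.3 K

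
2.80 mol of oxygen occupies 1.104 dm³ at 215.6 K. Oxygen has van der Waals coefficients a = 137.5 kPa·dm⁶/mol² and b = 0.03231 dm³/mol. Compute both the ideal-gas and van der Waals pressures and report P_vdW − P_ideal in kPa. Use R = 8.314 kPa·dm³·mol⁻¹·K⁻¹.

Ideal: P_ideal = nRT/V = (2.80)(8.314)(215.6)/1.104 = 4546.19 kPa
vdW: P = nRT/(V − nb) − a n²/V² = 5019.00/1.01353 − 1078.00/1.21882 = 4952.00 − 884.462 = 4067.54 kPa
ΔP = 4067.54 − 4546.19 = -478.7 kPa

ΔP ≈ -478.7 kPa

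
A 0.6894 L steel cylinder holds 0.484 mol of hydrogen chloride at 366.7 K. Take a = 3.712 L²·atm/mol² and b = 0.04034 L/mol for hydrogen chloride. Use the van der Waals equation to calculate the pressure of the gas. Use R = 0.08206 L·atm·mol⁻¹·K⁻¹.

P ≈ 19.91 atm

P = nRT/(V − nb) − a n²/V²
nRT/(V − nb) = (0.484)(0.08206)(366.7)/(0.6894 − 0.484×0.04034) = 14.564/0.66988 = 21.741 atm
a n²/V² = (3.712)(0.484)²/(0.6894)² = 1.8296 atm
P = 21.741 − 1.8296 = 19.91 atm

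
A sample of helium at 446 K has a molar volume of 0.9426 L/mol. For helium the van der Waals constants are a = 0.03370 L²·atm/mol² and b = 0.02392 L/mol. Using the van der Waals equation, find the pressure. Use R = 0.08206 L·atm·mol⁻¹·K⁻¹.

P = RT/(V_m − b) − a/V_m²
RT/(V_m − b) = (0.08206)(446)/(0.9426 − 0.02392) = 36.599/0.91868 = 39.839 atm
a/V_m² = 0.03370/(0.9426)² = 0.037929 atm
P = 39.839 − 0.037929 = 39.80 atm

P ≈ 39.80 atm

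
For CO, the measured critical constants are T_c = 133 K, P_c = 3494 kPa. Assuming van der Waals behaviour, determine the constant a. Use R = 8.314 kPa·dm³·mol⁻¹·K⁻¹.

From T_c = 8a/(27Rb) and P_c = a/(27b²): a = 27 R² T_c²/(64 P_c).
a = 27×(8.314)²×(133)²/(64×3494) = 33013159/223616 = 147.6 kPa·dm⁶/mol²

a ≈ 147.6 kPa·dm⁶/mol²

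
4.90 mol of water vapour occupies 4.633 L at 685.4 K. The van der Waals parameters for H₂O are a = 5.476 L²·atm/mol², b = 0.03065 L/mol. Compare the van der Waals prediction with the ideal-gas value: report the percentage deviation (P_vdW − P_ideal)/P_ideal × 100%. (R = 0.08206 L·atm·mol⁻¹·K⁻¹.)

-6.95 %

Ideal: P_ideal = nRT/V = (4.90)(0.08206)(685.4)/4.633 = 59.4853 atm
vdW: P = nRT/(V − nb) − a n²/V² = 275.595/4.48282 − 131.479/21.4647 = 61.4780 − 6.12536 = 55.3526 atm
% deviation = (55.3526 − 59.4853)/59.4853 × 100% = -6.95%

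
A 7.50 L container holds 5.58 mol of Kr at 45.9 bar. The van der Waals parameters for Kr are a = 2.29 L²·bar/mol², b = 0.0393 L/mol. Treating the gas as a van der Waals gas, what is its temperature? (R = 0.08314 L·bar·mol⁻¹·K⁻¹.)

T = (P + a n²/V²)(V − nb)/(nR)
P + a n²/V² = 45.9 + (2.29)(5.58)²/(7.50)² = 47.168 bar
V − nb = 7.50 − (5.58)(0.0393) = 7.2807 L
T = (47.168)(7.2807)/((5.58)(0.08314)) = 740.2 K

T ≈ 740.2 K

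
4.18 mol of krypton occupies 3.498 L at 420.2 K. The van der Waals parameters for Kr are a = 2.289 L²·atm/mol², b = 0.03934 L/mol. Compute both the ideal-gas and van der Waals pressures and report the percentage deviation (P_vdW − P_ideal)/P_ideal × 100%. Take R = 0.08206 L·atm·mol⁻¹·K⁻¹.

-3.00 %

Ideal: P_ideal = nRT/V = (4.18)(0.08206)(420.2)/3.498 = 41.2044 atm
vdW: P = nRT/(V − nb) − a n²/V² = 144.133/3.33356 − 39.9943/12.2360 = 43.2370 − 3.26858 = 39.9684 atm
% deviation = (39.9684 − 41.2044)/41.2044 × 100% = -3.00%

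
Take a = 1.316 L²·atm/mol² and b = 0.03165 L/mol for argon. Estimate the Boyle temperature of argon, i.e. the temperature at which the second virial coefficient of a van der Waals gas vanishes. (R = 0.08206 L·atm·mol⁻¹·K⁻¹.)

T_B ≈ 506.7 K

For a van der Waals gas the second virial coefficient B₂ = b − a/(RT) vanishes at T_B = a/(Rb).
T_B = 1.316/(0.08206×0.03165) = 1.316/0.0025972 = 506.7 K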